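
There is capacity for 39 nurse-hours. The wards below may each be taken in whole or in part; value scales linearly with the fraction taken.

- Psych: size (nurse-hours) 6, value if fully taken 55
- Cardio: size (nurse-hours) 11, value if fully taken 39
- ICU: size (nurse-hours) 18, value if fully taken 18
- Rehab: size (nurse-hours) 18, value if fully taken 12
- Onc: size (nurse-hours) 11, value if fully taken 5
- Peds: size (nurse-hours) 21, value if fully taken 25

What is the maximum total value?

120

Sort by value density: Psych 55/6≈9.17, Cardio 39/11≈3.55, Peds 25/21≈1.19, ICU 18/18≈1, Rehab 12/18≈0.667, Onc 5/11≈0.455.
Psych: take in full, 6 nurse-hours for value 55 → 33 left.
Take all of Cardio (11 nurse-hours, value 39) → 22 nurse-hours left.
Peds: take in full, 21 nurse-hours for value 25 → 1 left.
1 nurse-hours left: a 1/18 share of ICU gives 18×1/18 = 1.
Total value = 120.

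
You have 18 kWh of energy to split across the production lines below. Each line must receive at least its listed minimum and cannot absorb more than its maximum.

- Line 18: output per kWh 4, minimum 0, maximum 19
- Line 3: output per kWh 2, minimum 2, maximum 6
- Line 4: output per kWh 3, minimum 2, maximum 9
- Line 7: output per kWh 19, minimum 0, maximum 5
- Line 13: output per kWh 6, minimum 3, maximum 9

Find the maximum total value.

Meeting every minimum uses 0+2+2+0+3 = 7 kWh, leaving 11.
Rank by output per kWh: Line 7 19 > Line 13 6 > Line 18 4 > Line 4 3 > Line 3 2.
Line 7: +5 to 5 (cap) → 6 left.
Give Line 13 6 more to hit its cap of 9 → 0 left.
Total = 2×2 + 3×2 + 19×5 + 6×9 = 159.

159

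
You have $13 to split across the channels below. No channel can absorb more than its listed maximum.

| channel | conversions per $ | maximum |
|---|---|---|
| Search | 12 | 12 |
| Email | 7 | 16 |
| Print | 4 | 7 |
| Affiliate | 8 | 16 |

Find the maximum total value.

Highest conversions per $ first: Search 12 > Affiliate 8 > Email 7 > Print 4.
Search: +12 to 12 (cap) → 1 left.
Only 1 left; Affiliate takes them to reach 1.
Total = 12×12 + 8×1 = 152.

152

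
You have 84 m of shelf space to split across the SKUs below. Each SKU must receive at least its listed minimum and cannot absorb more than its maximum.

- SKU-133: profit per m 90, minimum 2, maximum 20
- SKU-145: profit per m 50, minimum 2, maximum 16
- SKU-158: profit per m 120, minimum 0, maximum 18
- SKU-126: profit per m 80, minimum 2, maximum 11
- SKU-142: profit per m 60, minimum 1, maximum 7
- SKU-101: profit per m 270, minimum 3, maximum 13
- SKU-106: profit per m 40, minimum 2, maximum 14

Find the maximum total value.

9500

Meeting every minimum uses 2+2+0+2+1+3+2 = 12 m, leaving 72.
Order the SKUs by profit per m: SKU-101 270 > SKU-158 120 > SKU-133 90 > SKU-126 80 > SKU-142 60 > SKU-145 50 > SKU-106 40.
SKU-101 takes 10 more to reach its cap of 13 → 62 left.
SKU-158 takes 18 more to reach its cap of 18 → 44 left.
SKU-133 takes 18 more to reach its cap of 20 → 26 left.
Give SKU-126 9 more to hit its cap of 11 → 17 left.
SKU-142: +6 to 7 (cap) → 11 left.
SKU-145: +11 (room for 14) → 13. Pool exhausted.
Total = 90×20 + 50×13 + 120×18 + 80×11 + 60×7 + 270×13 + 40×2 = 9500.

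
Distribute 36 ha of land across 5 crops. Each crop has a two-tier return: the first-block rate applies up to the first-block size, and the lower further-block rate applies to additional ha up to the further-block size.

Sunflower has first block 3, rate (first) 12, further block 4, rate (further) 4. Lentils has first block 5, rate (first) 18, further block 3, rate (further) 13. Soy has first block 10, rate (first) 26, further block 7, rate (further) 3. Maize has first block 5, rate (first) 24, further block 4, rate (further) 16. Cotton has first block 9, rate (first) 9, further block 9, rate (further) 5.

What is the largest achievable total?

663

Rank every tier by rate: Soy/first 26 > Maize/first 24 > Lentils/first 18 > Maize/second 16 > Lentils/second 13 > Sunflower/first 12 > Cotton/first 9 > Cotton/second 5 > Sunflower/second 4 > Soy/second 3.
Fill Soy first block (10 at 26) ; 26 left.
Maize/first (24): +5 ; 21 left.
Fill Lentils first block (5 at 18) ; 16 left.
Maize second at 16: fill all 4 ; 12 left.
Lentils second at 13: fill all 3 ; 9 left.
Fill Sunflower first block (3 at 12) ; 6 left.
Cotton/first: +6 of 9 at 9; pool empty.
Total = 26×10 + 24×5 + 18×5 + 16×4 + 13×3 + 12×3 + 9×6 = 663.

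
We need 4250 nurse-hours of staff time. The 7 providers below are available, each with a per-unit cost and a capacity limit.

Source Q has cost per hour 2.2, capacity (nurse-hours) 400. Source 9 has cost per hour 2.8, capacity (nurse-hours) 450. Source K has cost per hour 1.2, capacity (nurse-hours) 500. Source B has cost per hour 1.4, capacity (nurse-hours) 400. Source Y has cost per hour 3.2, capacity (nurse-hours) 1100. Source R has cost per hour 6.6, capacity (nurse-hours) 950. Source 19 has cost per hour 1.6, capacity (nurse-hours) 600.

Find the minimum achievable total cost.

13060

Use providers in increasing cost order.
Take 500 from Source K at 1.2 → need 3750 more.
Take 400 from Source B at 1.4 → need 3350 more.
Take 600 from Source 19 at 1.6 → need 2750 more.
Source Q (2.2): use full 400 → 2350 nurse-hours to go.
Source 9 at 2.8: take all 450 nurse-hours → 1900 still needed.
Source Y (3.2): use full 1100 → 800 nurse-hours to go.
Source R (6.6): take the remaining 800 → done.
Cost = 500×1.2 + 400×1.4 + 600×1.6 + 400×2.2 + 450×2.8 + 1100×3.2 + 800×6.6 = 13060.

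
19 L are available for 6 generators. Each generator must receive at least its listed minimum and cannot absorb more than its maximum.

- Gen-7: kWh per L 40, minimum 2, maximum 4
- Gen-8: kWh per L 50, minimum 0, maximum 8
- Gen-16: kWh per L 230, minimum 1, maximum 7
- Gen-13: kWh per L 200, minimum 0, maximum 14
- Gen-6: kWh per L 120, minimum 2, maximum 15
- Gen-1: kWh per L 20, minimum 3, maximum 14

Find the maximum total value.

Meeting every minimum uses 2+0+1+0+2+3 = 8 L, leaving 11.
Order the generators by kWh per L: Gen-16 230 > Gen-13 200 > Gen-6 120 > Gen-8 50 > Gen-7 40 > Gen-1 20.
Gen-16 takes 6 more to reach its cap of 7 ; 5 left.
Gen-13 has room for 14 more but only 5 remain, so it gets 5.
Total = 40×2 + 230×7 + 200×5 + 120×2 + 20×3 = 2990.

2990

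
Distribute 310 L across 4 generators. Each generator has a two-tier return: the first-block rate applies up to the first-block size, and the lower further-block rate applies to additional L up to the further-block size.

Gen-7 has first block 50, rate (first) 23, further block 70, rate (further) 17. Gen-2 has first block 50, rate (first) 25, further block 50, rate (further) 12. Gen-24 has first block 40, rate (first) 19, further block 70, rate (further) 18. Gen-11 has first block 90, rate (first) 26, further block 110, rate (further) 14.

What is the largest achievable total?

Treat each block as its own option and order by rate: Gen-11/T1 26 > Gen-2/T1 25 > Gen-7/T1 23 > Gen-24/T1 19 > Gen-24/T2 18 > Gen-7/T2 17 > Gen-11/T2 14 > Gen-2/T2 12.
Gen-11 T1 at 26: fill all 90 ; 220 left.
Fill Gen-2 T1 block (50 at 25) ; 170 left.
Gen-7 T1 at 23: fill all 50 ; 120 left.
Fill Gen-24 T1 block (40 at 19) ; 80 left.
Gen-24 T2 at 18: fill all 70 ; 10 left.
10 remain; put them into Gen-7 T2 at 17.
Total = 26×90 + 25×50 + 23×50 + 19×40 + 18×70 + 17×10 = 6930.

6930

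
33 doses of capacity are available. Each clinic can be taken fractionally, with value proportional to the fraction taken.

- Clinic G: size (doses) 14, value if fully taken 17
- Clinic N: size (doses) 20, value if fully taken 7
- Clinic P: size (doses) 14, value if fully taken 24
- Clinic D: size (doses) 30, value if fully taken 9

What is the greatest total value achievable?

Best value per unit of size first: Clinic P 24/14≈1.71, Clinic G 17/14≈1.21, Clinic N 7/20≈0.35, Clinic D 9/30≈0.3.
All 14 doses of Clinic P fit (value 24) — 19 remain.
All 14 doses of Clinic G fit (value 17) — 5 remain.
Only 5 doses remain; take 5/20 of Clinic N for value 7×5/20 = 1.75.
Total value = 42.75.

42.75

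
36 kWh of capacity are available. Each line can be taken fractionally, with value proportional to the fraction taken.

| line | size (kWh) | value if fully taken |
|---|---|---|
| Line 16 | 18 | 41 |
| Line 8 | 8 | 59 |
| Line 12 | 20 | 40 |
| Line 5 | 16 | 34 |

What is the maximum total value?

Rank by value-to-size ratio: Line 8 59/8≈7.38, Line 16 41/18≈2.28, Line 5 34/16≈2.12, Line 12 40/20≈2.
Line 8: take in full, 8 kWh for value 59 → 28 left.
Line 16: take in full, 18 kWh for value 41 → 10 left.
10 kWh left: a 10/16 share of Line 5 gives 34×10/16 = 21.25.
Total value = 121.25.

121.25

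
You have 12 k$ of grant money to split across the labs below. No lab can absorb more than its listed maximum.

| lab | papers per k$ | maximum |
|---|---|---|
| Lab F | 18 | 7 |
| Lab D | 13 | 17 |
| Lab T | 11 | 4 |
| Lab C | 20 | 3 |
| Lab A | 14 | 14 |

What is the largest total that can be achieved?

Order the labs by papers per k$: Lab C 20 > Lab F 18 > Lab A 14 > Lab D 13 > Lab T 11.
Lab C takes 3 to reach its cap of 3 ; 9 left.
Lab F: +7 to 7 (cap) ; 2 left.
Only 2 left; Lab A takes them to reach 2.
Total = 18×7 + 20×3 + 14×2 = 214.

214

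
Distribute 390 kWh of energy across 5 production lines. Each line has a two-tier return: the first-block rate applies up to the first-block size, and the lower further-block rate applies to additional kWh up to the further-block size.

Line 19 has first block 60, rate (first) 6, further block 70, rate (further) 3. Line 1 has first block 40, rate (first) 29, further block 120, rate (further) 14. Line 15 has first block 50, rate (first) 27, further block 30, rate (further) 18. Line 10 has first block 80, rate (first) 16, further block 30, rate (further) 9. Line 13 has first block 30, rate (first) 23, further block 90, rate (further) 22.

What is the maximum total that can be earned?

7980

Rank every tier by rate: Line 1/first 29 > Line 15/first 27 > Line 13/first 23 > Line 13/second 22 > Line 15/second 18 > Line 10/first 16 > Line 1/second 14 > Line 10/second 9 > Line 19/first 6 > Line 19/second 3.
Line 1/first (29): +40 ; 350 left.
Line 15/first (27): +50 ; 300 left.
Line 13/first (23): +30 ; 270 left.
Line 13/second (22): +90 ; 180 left.
Fill Line 15 second block (30 at 18) ; 150 left.
Line 10/first (16): +80 ; 70 left.
Line 1 second at 14: only 70 left, fill 70.
Total = 29×40 + 27×50 + 23×30 + 22×90 + 18×30 + 16×80 + 14×70 = 7980.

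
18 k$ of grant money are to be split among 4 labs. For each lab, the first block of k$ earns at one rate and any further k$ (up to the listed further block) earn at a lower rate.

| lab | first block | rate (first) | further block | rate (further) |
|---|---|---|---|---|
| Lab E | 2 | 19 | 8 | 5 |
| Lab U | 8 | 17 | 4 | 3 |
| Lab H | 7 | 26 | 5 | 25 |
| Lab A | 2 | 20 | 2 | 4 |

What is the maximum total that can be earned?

Treat each block as its own option and order by rate: Lab H/tier1 26 > Lab H/tier2 25 > Lab A/tier1 20 > Lab E/tier1 19 > Lab U/tier1 17 > Lab E/tier2 5 > Lab A/tier2 4 > Lab U/tier2 3.
Lab H tier1 at 26: fill all 7 — 11 left.
Lab H tier2 at 25: fill all 5 — 6 left.
Lab A tier1 at 20: fill all 2 — 4 left.
Lab E/tier1 (19): +2 — 2 left.
Lab U tier1 at 17: only 2 left, fill 2.
Total = 26×7 + 25×5 + 20×2 + 19×2 + 17×2 = 419.

419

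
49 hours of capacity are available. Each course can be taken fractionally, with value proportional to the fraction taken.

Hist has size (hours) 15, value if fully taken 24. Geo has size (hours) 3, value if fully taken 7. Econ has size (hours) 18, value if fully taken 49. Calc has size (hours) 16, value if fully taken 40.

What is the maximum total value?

Sort by value density: Econ 49/18≈2.72, Calc 40/16≈2.5, Geo 7/3≈2.33, Hist 24/15≈1.6.
All 18 hours of Econ fit (value 49) → 31 remain.
All 16 hours of Calc fit (value 40) → 15 remain.
Geo: take in full, 3 hours for value 7 → 12 left.
Only 12 hours remain; take 12/15 of Hist for value 24×12/15 = 19.2.
Total value = 115.2.

115.2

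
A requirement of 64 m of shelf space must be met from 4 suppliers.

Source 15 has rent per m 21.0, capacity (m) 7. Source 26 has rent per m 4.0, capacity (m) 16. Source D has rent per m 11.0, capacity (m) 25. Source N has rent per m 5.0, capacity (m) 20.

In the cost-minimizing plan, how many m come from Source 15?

3

Use suppliers in increasing cost order.
Source 26 at 4.0: take all 16 m ; 48 still needed.
Source N at 5.0: take all 20 m ; 28 still needed.
Source D at 11.0: take all 25 m ; 3 still needed.
Source 15 (21.0): take the remaining 3 ; done.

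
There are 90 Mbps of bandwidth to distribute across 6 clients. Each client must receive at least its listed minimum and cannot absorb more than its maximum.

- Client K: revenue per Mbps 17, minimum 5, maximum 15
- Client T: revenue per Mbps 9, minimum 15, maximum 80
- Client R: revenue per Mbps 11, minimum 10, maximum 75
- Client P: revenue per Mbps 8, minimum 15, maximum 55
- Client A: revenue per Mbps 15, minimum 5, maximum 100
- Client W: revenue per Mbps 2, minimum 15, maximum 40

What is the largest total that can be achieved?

950

Meeting every minimum uses 5+15+10+15+5+15 = 65 Mbps, leaving 25.
Order the clients by revenue per Mbps: Client K 17 > Client A 15 > Client R 11 > Client T 9 > Client P 8 > Client W 2.
Client K takes 10 more to reach its cap of 15 → 15 left.
Client A: +15 (room for 95) → 20. Pool exhausted.
Total = 17×15 + 9×15 + 11×10 + 8×15 + 15×20 + 2×15 = 950.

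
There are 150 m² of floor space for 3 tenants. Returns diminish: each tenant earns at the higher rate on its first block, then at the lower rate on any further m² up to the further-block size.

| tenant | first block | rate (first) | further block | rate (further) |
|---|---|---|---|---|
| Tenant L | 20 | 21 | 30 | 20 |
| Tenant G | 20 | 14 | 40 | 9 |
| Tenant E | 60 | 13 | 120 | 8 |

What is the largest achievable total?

Order all 6 blocks by rate: Tenant L/first 21 > Tenant L/second 20 > Tenant G/first 14 > Tenant E/first 13 > Tenant G/second 9 > Tenant E/second 8.
Tenant L/first (21): +20 → 130 left.
Fill Tenant L second block (30 at 20) → 100 left.
Tenant G first at 14: fill all 20 → 80 left.
Fill Tenant E first block (60 at 13) → 20 left.
Tenant G second at 9: only 20 left, fill 20.
Total = 21×20 + 20×30 + 14×20 + 13×60 + 9×20 = 2260.

2260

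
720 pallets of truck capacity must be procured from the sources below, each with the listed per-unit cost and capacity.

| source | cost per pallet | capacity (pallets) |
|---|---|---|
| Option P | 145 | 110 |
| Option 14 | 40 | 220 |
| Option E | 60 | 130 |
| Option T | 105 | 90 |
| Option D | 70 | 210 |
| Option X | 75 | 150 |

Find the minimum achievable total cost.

43600

Use sources in increasing cost order.
Option 14 (40): use full 220 — 500 pallets to go.
Option E at 60: take all 130 pallets — 370 still needed.
Option D (70): use full 210 — 160 pallets to go.
Take 150 from Option X at 75 — need 10 more.
Option T at 105: take 10 of its 90 — requirement met.
Option P: unused.
Cost = 220×40 + 130×60 + 210×70 + 150×75 + 10×105 = 43600.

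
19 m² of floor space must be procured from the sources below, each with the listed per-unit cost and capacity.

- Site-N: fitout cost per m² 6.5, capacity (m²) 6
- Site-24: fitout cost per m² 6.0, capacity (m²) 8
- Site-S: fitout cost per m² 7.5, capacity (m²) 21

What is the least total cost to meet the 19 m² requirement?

124.5

Use sources in increasing cost order.
Take 8 from Site-24 at 6.0 — need 11 more.
Take 6 from Site-N at 6.5 — need 5 more.
Site-S (7.5): take the remaining 5 — done.
Cost = 8×6.0 + 6×6.5 + 5×7.5 = 124.5.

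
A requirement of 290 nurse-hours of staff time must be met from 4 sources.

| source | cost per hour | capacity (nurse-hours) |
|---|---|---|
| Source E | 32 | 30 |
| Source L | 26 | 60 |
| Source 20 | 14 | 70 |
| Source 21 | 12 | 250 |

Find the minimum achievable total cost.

Cheapest first:
Source 21 (12): use full 250 ; 40 nurse-hours to go.
Source 20 (14): take the remaining 40 ; done.
Source L, Source E: unused.
Cost = 250×12 + 40×14 = 3560.

3560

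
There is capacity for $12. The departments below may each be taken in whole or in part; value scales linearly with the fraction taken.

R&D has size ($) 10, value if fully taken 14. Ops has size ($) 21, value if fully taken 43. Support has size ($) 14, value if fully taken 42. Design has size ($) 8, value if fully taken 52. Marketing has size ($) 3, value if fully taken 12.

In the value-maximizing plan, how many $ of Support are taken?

1

Sort by value density: Design 52/8≈6.5, Marketing 12/3≈4, Support 42/14≈3, Ops 43/21≈2.05, R&D 14/10≈1.4.
Take all of Design (8 $, value 52) ; 4 $ left.
Marketing: take in full, 3 $ for value 12 ; 1 left.
Only 1 $ remain; take 1/14 of Support for value 42×1/14 = 3.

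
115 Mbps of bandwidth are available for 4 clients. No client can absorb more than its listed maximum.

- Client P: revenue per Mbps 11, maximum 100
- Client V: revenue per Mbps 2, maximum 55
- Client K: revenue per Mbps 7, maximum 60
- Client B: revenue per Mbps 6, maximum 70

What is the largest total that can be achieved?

Order the clients by revenue per Mbps: Client P 11 > Client K 7 > Client B 6 > Client V 2.
Client P: +100 to 100 (cap) → 15 left.
Client K: +15 (room for 60) → 15. Pool exhausted.
Total = 11×100 + 7×15 = 1205.

1205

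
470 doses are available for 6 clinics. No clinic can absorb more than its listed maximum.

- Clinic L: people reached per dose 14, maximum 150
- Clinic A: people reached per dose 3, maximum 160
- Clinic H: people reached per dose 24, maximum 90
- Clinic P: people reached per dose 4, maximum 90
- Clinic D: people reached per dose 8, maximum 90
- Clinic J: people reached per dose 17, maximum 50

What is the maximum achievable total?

6190

Order the clinics by people reached per dose: Clinic H 24 > Clinic J 17 > Clinic L 14 > Clinic D 8 > Clinic P 4 > Clinic A 3.
Clinic H takes 90 to reach its cap of 90 ; 380 left.
Clinic J: +50 to 50 (cap) ; 330 left.
Give Clinic L 150 to hit its cap of 150 ; 180 left.
Give Clinic D 90 to hit its cap of 90 ; 90 left.
Clinic P: +90 to 90 (cap) ; 0 left.
Total = 14×150 + 24×90 + 4×90 + 8×90 + 17×50 = 6190.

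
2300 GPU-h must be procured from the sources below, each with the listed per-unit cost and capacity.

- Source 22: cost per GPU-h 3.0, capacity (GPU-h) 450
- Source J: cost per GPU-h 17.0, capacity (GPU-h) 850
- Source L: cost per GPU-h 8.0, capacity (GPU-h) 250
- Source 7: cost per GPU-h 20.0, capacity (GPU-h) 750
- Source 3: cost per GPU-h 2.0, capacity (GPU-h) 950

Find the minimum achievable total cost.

Use sources in increasing cost order.
Source 3 at 2.0: take all 950 GPU-h → 1350 still needed.
Source 22 (3.0): use full 450 → 900 GPU-h to go.
Take 250 from Source L at 8.0 → need 650 more.
Source J at 17.0: take 650 of its 850 → requirement met.
Source 7: unused.
Cost = 950×2.0 + 450×3.0 + 250×8.0 + 650×17.0 = 16300.

16300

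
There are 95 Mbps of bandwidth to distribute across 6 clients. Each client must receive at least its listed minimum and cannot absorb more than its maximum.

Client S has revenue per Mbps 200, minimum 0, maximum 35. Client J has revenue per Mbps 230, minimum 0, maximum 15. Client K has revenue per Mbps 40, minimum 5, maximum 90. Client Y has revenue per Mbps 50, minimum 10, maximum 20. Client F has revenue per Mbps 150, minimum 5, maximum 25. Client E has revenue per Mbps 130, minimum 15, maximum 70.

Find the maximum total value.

15350

Meeting every minimum uses 0+0+5+10+5+15 = 35 Mbps, leaving 60.
Order the clients by revenue per Mbps: Client J 230 > Client S 200 > Client F 150 > Client E 130 > Client Y 50 > Client K 40.
Client J takes 15 more to reach its cap of 15 ; 45 left.
Give Client S 35 more to hit its cap of 35 ; 10 left.
Client F has room for 20 more but only 10 remain, so it gets 15.
Total = 200×35 + 230×15 + 40×5 + 50×10 + 150×15 + 130×15 = 15350.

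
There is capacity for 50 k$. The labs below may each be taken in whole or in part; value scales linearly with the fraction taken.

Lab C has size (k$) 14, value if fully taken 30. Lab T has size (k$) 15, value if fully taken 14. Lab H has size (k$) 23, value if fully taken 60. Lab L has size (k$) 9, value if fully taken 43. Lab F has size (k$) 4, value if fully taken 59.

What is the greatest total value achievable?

Rank by value-to-size ratio: Lab F 59/4≈14.8, Lab L 43/9≈4.78, Lab H 60/23≈2.61, Lab C 30/14≈2.14, Lab T 14/15≈0.933.
Take all of Lab F (4 k$, value 59) — 46 k$ left.
All 9 k$ of Lab L fit (value 43) — 37 remain.
Lab H: take in full, 23 k$ for value 60 — 14 left.
All 14 k$ of Lab C fit (value 30) — 0 remain.
Total value = 192.

192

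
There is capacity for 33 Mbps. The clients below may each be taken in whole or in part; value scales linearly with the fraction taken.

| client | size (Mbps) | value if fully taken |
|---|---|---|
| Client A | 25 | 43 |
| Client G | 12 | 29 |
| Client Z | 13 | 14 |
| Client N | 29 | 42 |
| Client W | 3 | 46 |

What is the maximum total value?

Best value per unit of size first: Client W 46/3≈15.3, Client G 29/12≈2.42, Client A 43/25≈1.72, Client N 42/29≈1.45, Client Z 14/13≈1.08.
All 3 Mbps of Client W fit (value 46) — 30 remain.
Take all of Client G (12 Mbps, value 29) — 18 Mbps left.
18 Mbps left: a 18/25 share of Client A gives 43×18/25 = 30.96.
Total value = 105.96.

105.96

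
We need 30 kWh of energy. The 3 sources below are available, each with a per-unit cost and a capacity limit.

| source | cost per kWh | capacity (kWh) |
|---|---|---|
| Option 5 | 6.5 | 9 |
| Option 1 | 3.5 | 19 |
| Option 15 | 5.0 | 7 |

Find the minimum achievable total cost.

127.5

Fill from the cheapest source first.
Take 19 from Option 1 at 3.5 ; need 11 more.
Option 15 at 5.0: take all 7 kWh ; 4 still needed.
Take 4 from Option 5 at 6.5 to finish.
Cost = 19×3.5 + 7×5.0 + 4×6.5 = 127.5.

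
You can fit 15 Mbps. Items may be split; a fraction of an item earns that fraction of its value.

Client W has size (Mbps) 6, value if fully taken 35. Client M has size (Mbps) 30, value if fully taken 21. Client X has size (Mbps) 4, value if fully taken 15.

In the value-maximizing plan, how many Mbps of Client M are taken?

5

Rank by value-to-size ratio: Client W 35/6≈5.83, Client X 15/4≈3.75, Client M 21/30≈0.7.
Take all of Client W (6 Mbps, value 35) → 9 Mbps left.
Take all of Client X (4 Mbps, value 15) → 5 Mbps left.
Fill the last 5 Mbps with part of Client M: 5/30 of it earns 3.5.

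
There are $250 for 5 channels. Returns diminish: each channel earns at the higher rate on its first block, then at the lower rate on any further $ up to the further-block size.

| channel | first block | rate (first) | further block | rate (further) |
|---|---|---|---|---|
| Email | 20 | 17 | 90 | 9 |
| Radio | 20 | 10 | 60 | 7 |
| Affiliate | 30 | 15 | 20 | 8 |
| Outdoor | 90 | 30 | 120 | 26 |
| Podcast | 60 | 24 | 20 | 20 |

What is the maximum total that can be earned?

6780

Rank every tier by rate: Outdoor/T1 30 > Outdoor/T2 26 > Podcast/T1 24 > Podcast/T2 20 > Email/T1 17 > Affiliate/T1 15 > Radio/T1 10 > Email/T2 9 > Affiliate/T2 8 > Radio/T2 7.
Outdoor T1 at 30: fill all 90 → 160 left.
Outdoor T2 at 26: fill all 120 → 40 left.
40 remain; put them into Podcast T1 at 24.
Total = 30×90 + 26×120 + 24×40 = 6780.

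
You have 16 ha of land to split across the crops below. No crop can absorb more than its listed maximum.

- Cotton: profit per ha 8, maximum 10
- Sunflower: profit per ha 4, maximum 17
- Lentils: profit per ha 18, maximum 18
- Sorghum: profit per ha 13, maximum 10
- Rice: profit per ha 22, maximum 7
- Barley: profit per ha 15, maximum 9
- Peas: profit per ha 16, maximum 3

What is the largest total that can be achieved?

Highest profit per ha first: Rice 22 > Lentils 18 > Peas 16 > Barley 15 > Sorghum 13 > Cotton 8 > Sunflower 4.
Rice takes 7 to reach its cap of 7 ; 9 left.
Lentils has room for 18 but only 9 remain, so it gets 9.
Total = 18×9 + 22×7 = 316.

316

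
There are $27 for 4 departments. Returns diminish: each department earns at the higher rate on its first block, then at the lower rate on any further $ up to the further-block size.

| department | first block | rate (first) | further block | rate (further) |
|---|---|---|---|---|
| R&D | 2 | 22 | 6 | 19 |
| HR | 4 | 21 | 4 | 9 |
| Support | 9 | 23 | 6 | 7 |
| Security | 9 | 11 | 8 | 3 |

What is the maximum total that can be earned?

Treat each block as its own option and order by rate: Support/first 23 > R&D/first 22 > HR/first 21 > R&D/second 19 > Security/first 11 > HR/second 9 > Support/second 7 > Security/second 3.
Support/first (23): +9 — 18 left.
R&D/first (22): +2 — 16 left.
Fill HR first block (4 at 21) — 12 left.
R&D second at 19: fill all 6 — 6 left.
6 remain; put them into Security first at 11.
Total = 23×9 + 22×2 + 21×4 + 19×6 + 11×6 = 515.

515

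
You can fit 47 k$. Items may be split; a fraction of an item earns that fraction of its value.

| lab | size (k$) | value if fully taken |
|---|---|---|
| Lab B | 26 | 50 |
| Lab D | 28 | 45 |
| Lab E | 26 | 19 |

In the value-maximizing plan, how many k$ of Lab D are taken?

21

Sort by value density: Lab B 50/26≈1.92, Lab D 45/28≈1.61, Lab E 19/26≈0.731.
All 26 k$ of Lab B fit (value 50) — 21 remain.
Fill the last 21 k$ with part of Lab D: 21/28 of it earns 33.75.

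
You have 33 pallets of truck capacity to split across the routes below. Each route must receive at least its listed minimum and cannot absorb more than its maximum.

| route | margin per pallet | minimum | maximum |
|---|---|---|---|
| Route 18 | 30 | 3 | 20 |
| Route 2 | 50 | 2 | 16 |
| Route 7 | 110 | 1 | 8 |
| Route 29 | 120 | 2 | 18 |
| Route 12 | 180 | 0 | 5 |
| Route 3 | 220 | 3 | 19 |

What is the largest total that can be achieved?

5740

Meeting every minimum uses 3+2+1+2+0+3 = 11 pallets, leaving 22.
Highest margin per pallet first: Route 3 220 > Route 12 180 > Route 29 120 > Route 7 110 > Route 2 50 > Route 18 30.
Give Route 3 16 more to hit its cap of 19 ; 6 left.
Route 12 takes 5 more to reach its cap of 5 ; 1 left.
Route 29: +1 (room for 16) → 3. Pool exhausted.
Total = 30×3 + 50×2 + 110×1 + 120×3 + 180×5 + 220×19 = 5740.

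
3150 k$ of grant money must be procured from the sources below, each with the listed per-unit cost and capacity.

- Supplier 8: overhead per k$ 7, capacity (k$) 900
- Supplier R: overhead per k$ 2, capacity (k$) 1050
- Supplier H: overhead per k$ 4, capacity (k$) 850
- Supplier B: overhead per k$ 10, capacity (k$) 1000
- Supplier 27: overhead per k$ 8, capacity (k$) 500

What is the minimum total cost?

14600

Fill from the cheapest source first.
Supplier R at 2: take all 1050 k$ → 2100 still needed.
Supplier H at 4: take all 850 k$ → 1250 still needed.
Supplier 8 (7): use full 900 → 350 k$ to go.
Supplier 27 at 8: take 350 of its 500 → requirement met.
Supplier B: unused.
Cost = 1050×2 + 850×4 + 900×7 + 350×8 = 14600.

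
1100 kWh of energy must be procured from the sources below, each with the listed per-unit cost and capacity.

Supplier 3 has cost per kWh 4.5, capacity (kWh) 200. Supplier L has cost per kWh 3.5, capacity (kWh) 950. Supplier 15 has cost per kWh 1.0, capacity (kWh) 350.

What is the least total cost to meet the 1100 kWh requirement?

Use sources in increasing cost order.
Supplier 15 (1.0): use full 350 ; 750 kWh to go.
Take 750 from Supplier L at 3.5 to finish.
Supplier 3: unused.
Cost = 350×1.0 + 750×3.5 = 2975.

2975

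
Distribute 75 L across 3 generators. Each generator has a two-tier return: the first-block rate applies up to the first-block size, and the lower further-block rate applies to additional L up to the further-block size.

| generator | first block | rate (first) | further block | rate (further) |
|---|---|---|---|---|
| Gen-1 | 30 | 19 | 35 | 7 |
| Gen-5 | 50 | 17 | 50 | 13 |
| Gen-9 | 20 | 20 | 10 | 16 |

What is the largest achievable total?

Order all 6 blocks by rate: Gen-9/tier1 20 > Gen-1/tier1 19 > Gen-5/tier1 17 > Gen-9/tier2 16 > Gen-5/tier2 13 > Gen-1/tier2 7.
Fill Gen-9 tier1 block (20 at 20) — 55 left.
Gen-1 tier1 at 19: fill all 30 — 25 left.
25 remain; put them into Gen-5 tier1 at 17.
Total = 20×20 + 19×30 + 17×25 = 1395.

1395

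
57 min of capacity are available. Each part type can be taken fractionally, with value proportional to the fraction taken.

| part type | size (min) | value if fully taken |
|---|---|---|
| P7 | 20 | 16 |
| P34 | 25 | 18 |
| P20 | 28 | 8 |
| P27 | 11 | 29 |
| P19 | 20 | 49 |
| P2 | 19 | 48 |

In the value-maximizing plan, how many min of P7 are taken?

Best value per unit of size first: P27 29/11≈2.64, P2 48/19≈2.53, P19 49/20≈2.45, P7 16/20≈0.8, P34 18/25≈0.72, P20 8/28≈0.286.
P27: take in full, 11 min for value 29 — 46 left.
P2: take in full, 19 min for value 48 — 27 left.
Take all of P19 (20 min, value 49) — 7 min left.
Only 7 min remain; take 7/20 of P7 for value 16×7/20 = 5.6.

7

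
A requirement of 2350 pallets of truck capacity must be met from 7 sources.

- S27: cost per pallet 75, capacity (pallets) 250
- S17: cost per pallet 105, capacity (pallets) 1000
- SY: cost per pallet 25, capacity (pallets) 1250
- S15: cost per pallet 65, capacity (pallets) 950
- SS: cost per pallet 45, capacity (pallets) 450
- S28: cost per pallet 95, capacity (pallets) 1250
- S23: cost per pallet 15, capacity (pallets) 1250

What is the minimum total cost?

46250

Use sources in increasing cost order.
S23 at 15: take all 1250 pallets ; 1100 still needed.
SY at 25: take 1100 of its 1250 ; requirement met.
SS, S15, S27, S28, S17: unused.
Cost = 1250×15 + 1100×25 = 46250.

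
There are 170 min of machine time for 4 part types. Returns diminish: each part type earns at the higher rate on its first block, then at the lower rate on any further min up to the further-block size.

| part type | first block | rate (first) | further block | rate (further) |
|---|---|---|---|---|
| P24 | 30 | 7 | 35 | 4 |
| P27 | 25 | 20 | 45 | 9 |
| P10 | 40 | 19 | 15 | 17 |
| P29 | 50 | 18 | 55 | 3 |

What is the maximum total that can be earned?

Order all 8 blocks by rate: P27/first 20 > P10/first 19 > P29/first 18 > P10/second 17 > P27/second 9 > P24/first 7 > P24/second 4 > P29/second 3.
P27 first at 20: fill all 25 — 145 left.
P10 first at 19: fill all 40 — 105 left.
P29 first at 18: fill all 50 — 55 left.
Fill P10 second block (15 at 17) — 40 left.
P27 second at 9: only 40 left, fill 40.
Total = 20×25 + 19×40 + 18×50 + 17×15 + 9×40 = 2775.

2775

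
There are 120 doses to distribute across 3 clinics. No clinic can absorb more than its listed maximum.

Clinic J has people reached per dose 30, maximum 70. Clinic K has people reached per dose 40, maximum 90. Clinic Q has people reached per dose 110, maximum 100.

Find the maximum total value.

Order the clinics by people reached per dose: Clinic Q 110 > Clinic K 40 > Clinic J 30.
Clinic Q: +100 to 100 (cap) — 20 left.
Clinic K: +20 (room for 90) → 20. Pool exhausted.
Total = 40×20 + 110×100 = 11800.

11800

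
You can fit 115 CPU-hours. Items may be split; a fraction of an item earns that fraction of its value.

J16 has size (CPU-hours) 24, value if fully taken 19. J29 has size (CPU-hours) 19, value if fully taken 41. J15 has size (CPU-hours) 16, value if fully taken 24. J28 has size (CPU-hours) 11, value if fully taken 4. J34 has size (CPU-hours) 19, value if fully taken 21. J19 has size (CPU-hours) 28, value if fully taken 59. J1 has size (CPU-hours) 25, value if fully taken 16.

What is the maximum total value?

Rank by value-to-size ratio: J29 41/19≈2.16, J19 59/28≈2.11, J15 24/16≈1.5, J34 21/19≈1.11, J16 19/24≈0.792, J1 16/25≈0.64, J28 4/11≈0.364.
J29: take in full, 19 CPU-hours for value 41 ; 96 left.
J19: take in full, 28 CPU-hours for value 59 ; 68 left.
Take all of J15 (16 CPU-hours, value 24) ; 52 CPU-hours left.
J34: take in full, 19 CPU-hours for value 21 ; 33 left.
J16: take in full, 24 CPU-hours for value 19 ; 9 left.
Fill the last 9 CPU-hours with part of J1: 9/25 of it earns 5.76.
Total value = 169.76.

169.76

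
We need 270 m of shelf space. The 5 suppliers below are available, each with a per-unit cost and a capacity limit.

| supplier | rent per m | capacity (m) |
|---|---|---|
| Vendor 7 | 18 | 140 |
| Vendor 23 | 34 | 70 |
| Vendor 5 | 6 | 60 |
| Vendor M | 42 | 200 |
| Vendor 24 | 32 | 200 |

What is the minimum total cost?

Use suppliers in increasing cost order.
Take 60 from Vendor 5 at 6 → need 210 more.
Take 140 from Vendor 7 at 18 → need 70 more.
Take 70 from Vendor 24 at 32 to finish.
Vendor 23, Vendor M: unused.
Cost = 60×6 + 140×18 + 70×32 = 5120.

5120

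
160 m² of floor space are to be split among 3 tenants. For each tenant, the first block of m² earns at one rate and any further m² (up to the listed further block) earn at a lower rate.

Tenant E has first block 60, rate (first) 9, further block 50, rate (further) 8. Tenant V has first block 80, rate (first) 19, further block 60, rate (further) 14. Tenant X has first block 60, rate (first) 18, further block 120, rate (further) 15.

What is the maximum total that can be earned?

Rank every tier by rate: Tenant V/first 19 > Tenant X/first 18 > Tenant X/second 15 > Tenant V/second 14 > Tenant E/first 9 > Tenant E/second 8.
Fill Tenant V first block (80 at 19) — 80 left.
Fill Tenant X first block (60 at 18) — 20 left.
Tenant X second at 15: only 20 left, fill 20.
Total = 19×80 + 18×60 + 15×20 = 2900.

2900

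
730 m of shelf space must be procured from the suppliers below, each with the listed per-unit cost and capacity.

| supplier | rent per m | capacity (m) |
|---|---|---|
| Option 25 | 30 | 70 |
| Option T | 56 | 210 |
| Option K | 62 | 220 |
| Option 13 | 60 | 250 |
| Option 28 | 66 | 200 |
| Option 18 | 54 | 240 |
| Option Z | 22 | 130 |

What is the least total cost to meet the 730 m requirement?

Fill from the cheapest supplier first.
Take 130 from Option Z at 22 — need 600 more.
Take 70 from Option 25 at 30 — need 530 more.
Option 18 (54): use full 240 — 290 m to go.
Option T at 56: take all 210 m — 80 still needed.
Option 13 at 60: take 80 of its 250 — requirement met.
Option K, Option 28: unused.
Cost = 130×22 + 70×30 + 240×54 + 210×56 + 80×60 = 34480.

34480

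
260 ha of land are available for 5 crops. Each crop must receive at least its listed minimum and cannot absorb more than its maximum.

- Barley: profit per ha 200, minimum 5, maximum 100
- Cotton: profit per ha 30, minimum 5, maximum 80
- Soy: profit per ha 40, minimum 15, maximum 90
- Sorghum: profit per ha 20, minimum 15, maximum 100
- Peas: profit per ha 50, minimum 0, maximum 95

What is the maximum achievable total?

27000

Meeting every minimum uses 5+5+15+15+0 = 40 ha, leaving 220.
Rank by profit per ha: Barley 200 > Peas 50 > Soy 40 > Cotton 30 > Sorghum 20.
Give Barley 95 more to hit its cap of 100 → 125 left.
Peas: +95 to 95 (cap) → 30 left.
Soy: +30 (room for 75) → 45. Pool exhausted.
Total = 200×100 + 30×5 + 40×45 + 20×15 + 50×95 = 27000.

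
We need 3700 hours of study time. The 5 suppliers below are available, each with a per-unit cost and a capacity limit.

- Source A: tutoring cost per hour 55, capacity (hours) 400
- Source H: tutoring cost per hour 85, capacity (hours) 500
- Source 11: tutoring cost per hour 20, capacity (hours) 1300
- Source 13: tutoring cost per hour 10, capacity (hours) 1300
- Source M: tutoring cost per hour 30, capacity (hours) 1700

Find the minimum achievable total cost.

72000

Cheapest first:
Source 13 (10): use full 1300 — 2400 hours to go.
Source 11 at 20: take all 1300 hours — 1100 still needed.
Source M at 30: take 1100 of its 1700 — requirement met.
Source A, Source H: unused.
Cost = 1300×10 + 1300×20 + 1100×30 = 72000.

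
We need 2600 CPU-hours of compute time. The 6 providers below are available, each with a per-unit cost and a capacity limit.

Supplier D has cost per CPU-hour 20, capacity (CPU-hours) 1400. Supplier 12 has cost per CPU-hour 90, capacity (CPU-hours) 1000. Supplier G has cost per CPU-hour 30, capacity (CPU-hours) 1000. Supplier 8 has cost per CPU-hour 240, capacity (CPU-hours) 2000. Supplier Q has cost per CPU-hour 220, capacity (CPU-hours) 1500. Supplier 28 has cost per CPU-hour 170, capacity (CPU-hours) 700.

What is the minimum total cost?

76000

Fill from the cheapest provider first.
Take 1400 from Supplier D at 20 ; need 1200 more.
Supplier G at 30: take all 1000 CPU-hours ; 200 still needed.
Supplier 12 (90): take the remaining 200 ; done.
Supplier 28, Supplier Q, Supplier 8: unused.
Cost = 1400×20 + 1000×30 + 200×90 = 76000.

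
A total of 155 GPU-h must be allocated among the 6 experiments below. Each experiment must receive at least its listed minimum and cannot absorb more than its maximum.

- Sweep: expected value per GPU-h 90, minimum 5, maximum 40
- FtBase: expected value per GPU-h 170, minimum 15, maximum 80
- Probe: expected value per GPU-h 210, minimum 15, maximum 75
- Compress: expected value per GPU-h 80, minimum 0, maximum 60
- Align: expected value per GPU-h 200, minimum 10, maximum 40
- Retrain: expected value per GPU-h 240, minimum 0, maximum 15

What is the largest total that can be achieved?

Meeting every minimum uses 5+15+15+0+10+0 = 45 GPU-h, leaving 110.
Order the experiments by expected value per GPU-h: Retrain 240 > Probe 210 > Align 200 > FtBase 170 > Sweep 90 > Compress 80.
Give Retrain 15 more to hit its cap of 15 — 95 left.
Give Probe 60 more to hit its cap of 75 — 35 left.
Give Align 30 more to hit its cap of 40 — 5 left.
Only 5 left; FtBase takes them to reach 20.
Total = 90×5 + 170×20 + 210×75 + 200×40 + 240×15 = 31200.

31200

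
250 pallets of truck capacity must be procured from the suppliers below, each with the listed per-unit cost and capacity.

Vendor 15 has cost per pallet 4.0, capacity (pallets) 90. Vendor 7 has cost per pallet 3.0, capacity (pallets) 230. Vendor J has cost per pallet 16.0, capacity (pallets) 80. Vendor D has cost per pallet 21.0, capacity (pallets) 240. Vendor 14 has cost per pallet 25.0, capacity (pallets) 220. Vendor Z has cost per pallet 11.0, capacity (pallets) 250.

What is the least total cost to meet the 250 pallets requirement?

Fill from the cheapest supplier first.
Take 230 from Vendor 7 at 3.0 ; need 20 more.
Vendor 15 (4.0): take the remaining 20 ; done.
Vendor Z, Vendor J, Vendor D, Vendor 14: unused.
Cost = 230×3.0 + 20×4.0 = 770.

770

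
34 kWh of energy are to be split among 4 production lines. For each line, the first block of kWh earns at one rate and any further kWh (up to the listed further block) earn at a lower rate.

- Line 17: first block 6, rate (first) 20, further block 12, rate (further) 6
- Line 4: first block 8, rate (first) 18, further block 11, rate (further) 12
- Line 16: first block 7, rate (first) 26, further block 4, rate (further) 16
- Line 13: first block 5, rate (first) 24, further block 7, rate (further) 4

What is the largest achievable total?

678

Treat each block as its own option and order by rate: Line 16/tier1 26 > Line 13/tier1 24 > Line 17/tier1 20 > Line 4/tier1 18 > Line 16/tier2 16 > Line 4/tier2 12 > Line 17/tier2 6 > Line 13/tier2 4.
Line 16/tier1 (26): +7 → 27 left.
Line 13 tier1 at 24: fill all 5 → 22 left.
Line 17 tier1 at 20: fill all 6 → 16 left.
Fill Line 4 tier1 block (8 at 18) → 8 left.
Fill Line 16 tier2 block (4 at 16) → 4 left.
Line 4/tier2: +4 of 11 at 12; pool empty.
Total = 26×7 + 24×5 + 20×6 + 18×8 + 16×4 + 12×4 = 678.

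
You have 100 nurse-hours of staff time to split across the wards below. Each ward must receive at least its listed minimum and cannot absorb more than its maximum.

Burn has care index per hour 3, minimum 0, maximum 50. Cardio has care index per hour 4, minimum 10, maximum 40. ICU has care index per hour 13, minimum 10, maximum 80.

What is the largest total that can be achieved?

Meeting every minimum uses 0+10+10 = 20 nurse-hours, leaving 80.
Order the wards by care index per hour: ICU 13 > Cardio 4 > Burn 3.
Give ICU 70 more to hit its cap of 80 → 10 left.
Cardio: +10 (room for 30) → 20. Pool exhausted.
Total = 4×20 + 13×80 = 1120.

1120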